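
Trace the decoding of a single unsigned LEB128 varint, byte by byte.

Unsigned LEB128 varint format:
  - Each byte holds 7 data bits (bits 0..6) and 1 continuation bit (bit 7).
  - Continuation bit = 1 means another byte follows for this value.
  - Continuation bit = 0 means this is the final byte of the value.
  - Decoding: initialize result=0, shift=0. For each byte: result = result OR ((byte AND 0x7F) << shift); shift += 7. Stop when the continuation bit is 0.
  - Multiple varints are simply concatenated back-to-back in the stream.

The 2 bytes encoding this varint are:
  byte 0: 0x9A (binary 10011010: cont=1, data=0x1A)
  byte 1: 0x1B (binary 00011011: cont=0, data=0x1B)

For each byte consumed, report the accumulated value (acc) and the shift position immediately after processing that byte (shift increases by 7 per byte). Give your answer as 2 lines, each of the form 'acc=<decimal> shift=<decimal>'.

byte 0=0x9A: payload=0x1A=26, contrib = 26<<0 = 26; acc -> 26, shift -> 7
byte 1=0x1B: payload=0x1B=27, contrib = 27<<7 = 3456; acc -> 3482, shift -> 14

Answer: acc=26 shift=7
acc=3482 shift=14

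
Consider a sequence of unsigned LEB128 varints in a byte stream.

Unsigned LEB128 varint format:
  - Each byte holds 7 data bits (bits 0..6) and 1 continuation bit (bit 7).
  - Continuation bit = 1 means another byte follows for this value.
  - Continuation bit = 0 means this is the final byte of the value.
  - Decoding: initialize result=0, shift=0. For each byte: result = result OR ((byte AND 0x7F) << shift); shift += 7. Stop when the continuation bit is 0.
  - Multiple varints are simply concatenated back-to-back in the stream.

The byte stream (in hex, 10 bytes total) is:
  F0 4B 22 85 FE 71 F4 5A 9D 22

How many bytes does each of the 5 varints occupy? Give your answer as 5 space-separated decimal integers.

Answer: 2 1 3 2 2

Derivation:
  byte[0]=0xF0 cont=1 payload=0x70=112: acc |= 112<<0 -> acc=112 shift=7
  byte[1]=0x4B cont=0 payload=0x4B=75: acc |= 75<<7 -> acc=9712 shift=14 [end]
Varint 1: bytes[0:2] = F0 4B -> value 9712 (2 byte(s))
  byte[2]=0x22 cont=0 payload=0x22=34: acc |= 34<<0 -> acc=34 shift=7 [end]
Varint 2: bytes[2:3] = 22 -> value 34 (1 byte(s))
  byte[3]=0x85 cont=1 payload=0x05=5: acc |= 5<<0 -> acc=5 shift=7
  byte[4]=0xFE cont=1 payload=0x7E=126: acc |= 126<<7 -> acc=16133 shift=14
  byte[5]=0x71 cont=0 payload=0x71=113: acc |= 113<<14 -> acc=1867525 shift=21 [end]
Varint 3: bytes[3:6] = 85 FE 71 -> value 1867525 (3 byte(s))
  byte[6]=0xF4 cont=1 payload=0x74=116: acc |= 116<<0 -> acc=116 shift=7
  byte[7]=0x5A cont=0 payload=0x5A=90: acc |= 90<<7 -> acc=11636 shift=14 [end]
Varint 4: bytes[6:8] = F4 5A -> value 11636 (2 byte(s))
  byte[8]=0x9D cont=1 payload=0x1D=29: acc |= 29<<0 -> acc=29 shift=7
  byte[9]=0x22 cont=0 payload=0x22=34: acc |= 34<<7 -> acc=4381 shift=14 [end]
Varint 5: bytes[8:10] = 9D 22 -> value 4381 (2 byte(s))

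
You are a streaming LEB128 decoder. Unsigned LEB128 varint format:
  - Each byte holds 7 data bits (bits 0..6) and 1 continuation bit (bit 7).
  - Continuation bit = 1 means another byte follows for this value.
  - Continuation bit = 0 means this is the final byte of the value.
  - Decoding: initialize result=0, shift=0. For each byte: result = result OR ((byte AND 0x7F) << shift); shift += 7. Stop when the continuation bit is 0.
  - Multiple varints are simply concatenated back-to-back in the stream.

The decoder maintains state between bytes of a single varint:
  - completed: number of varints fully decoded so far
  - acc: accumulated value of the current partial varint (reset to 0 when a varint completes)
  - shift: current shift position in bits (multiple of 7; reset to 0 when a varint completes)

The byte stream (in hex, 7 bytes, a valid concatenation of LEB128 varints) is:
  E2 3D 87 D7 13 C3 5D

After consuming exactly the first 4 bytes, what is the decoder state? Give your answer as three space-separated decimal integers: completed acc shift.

byte[0]=0xE2 cont=1 payload=0x62: acc |= 98<<0 -> completed=0 acc=98 shift=7
byte[1]=0x3D cont=0 payload=0x3D: varint #1 complete (value=7906); reset -> completed=1 acc=0 shift=0
byte[2]=0x87 cont=1 payload=0x07: acc |= 7<<0 -> completed=1 acc=7 shift=7
byte[3]=0xD7 cont=1 payload=0x57: acc |= 87<<7 -> completed=1 acc=11143 shift=14

Answer: 1 11143 14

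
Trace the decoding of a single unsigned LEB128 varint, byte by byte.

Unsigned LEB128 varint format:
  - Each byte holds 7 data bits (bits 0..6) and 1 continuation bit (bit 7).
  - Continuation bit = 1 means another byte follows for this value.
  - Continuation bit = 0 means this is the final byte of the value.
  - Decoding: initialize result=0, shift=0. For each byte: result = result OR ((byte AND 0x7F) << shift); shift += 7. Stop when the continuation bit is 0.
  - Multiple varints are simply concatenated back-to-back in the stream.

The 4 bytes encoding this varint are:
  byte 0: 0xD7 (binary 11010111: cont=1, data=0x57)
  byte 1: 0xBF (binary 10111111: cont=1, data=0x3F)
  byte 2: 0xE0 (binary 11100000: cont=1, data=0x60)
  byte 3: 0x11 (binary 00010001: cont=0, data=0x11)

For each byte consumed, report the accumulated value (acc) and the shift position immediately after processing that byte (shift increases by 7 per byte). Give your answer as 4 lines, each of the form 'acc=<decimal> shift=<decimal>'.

byte 0=0xD7: payload=0x57=87, contrib = 87<<0 = 87; acc -> 87, shift -> 7
byte 1=0xBF: payload=0x3F=63, contrib = 63<<7 = 8064; acc -> 8151, shift -> 14
byte 2=0xE0: payload=0x60=96, contrib = 96<<14 = 1572864; acc -> 1581015, shift -> 21
byte 3=0x11: payload=0x11=17, contrib = 17<<21 = 35651584; acc -> 37232599, shift -> 28

Answer: acc=87 shift=7
acc=8151 shift=14
acc=1581015 shift=21
acc=37232599 shift=28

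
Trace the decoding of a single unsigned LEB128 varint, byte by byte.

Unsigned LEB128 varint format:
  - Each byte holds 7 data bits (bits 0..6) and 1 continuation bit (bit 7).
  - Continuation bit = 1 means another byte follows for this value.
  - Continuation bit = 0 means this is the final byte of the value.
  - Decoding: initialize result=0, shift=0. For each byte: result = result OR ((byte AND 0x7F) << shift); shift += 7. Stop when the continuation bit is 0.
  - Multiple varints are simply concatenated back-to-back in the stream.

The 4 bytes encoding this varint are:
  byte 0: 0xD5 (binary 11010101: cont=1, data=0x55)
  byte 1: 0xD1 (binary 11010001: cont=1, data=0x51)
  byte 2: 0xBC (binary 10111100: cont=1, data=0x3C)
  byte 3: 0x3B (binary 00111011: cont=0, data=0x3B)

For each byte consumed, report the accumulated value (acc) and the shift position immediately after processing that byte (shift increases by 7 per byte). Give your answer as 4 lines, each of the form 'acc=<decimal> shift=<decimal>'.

Answer: acc=85 shift=7
acc=10453 shift=14
acc=993493 shift=21
acc=124725461 shift=28

Derivation:
byte 0=0xD5: payload=0x55=85, contrib = 85<<0 = 85; acc -> 85, shift -> 7
byte 1=0xD1: payload=0x51=81, contrib = 81<<7 = 10368; acc -> 10453, shift -> 14
byte 2=0xBC: payload=0x3C=60, contrib = 60<<14 = 983040; acc -> 993493, shift -> 21
byte 3=0x3B: payload=0x3B=59, contrib = 59<<21 = 123731968; acc -> 124725461, shift -> 28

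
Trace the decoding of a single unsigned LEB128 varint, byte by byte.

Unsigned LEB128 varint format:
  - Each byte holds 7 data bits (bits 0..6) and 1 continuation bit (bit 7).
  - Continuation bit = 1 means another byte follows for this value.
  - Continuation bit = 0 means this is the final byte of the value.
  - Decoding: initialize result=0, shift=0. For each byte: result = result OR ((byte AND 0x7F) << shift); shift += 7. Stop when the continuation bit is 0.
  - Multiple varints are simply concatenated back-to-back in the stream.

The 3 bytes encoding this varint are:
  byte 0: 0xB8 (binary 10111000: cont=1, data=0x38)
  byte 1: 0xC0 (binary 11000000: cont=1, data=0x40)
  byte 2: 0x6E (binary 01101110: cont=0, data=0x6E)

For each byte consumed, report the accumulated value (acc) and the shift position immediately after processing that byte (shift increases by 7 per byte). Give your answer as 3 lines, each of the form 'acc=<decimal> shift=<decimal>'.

byte 0=0xB8: payload=0x38=56, contrib = 56<<0 = 56; acc -> 56, shift -> 7
byte 1=0xC0: payload=0x40=64, contrib = 64<<7 = 8192; acc -> 8248, shift -> 14
byte 2=0x6E: payload=0x6E=110, contrib = 110<<14 = 1802240; acc -> 1810488, shift -> 21

Answer: acc=56 shift=7
acc=8248 shift=14
acc=1810488 shift=21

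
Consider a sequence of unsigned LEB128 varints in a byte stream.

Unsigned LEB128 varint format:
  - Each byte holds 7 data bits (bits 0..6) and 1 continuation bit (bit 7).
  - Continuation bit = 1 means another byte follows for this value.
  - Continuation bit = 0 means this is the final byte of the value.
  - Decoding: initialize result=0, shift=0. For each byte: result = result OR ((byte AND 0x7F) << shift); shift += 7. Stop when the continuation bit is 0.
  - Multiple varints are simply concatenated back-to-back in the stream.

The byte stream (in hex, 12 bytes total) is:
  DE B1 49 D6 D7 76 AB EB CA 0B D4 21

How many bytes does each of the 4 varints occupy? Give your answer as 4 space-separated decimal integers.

Answer: 3 3 4 2

Derivation:
  byte[0]=0xDE cont=1 payload=0x5E=94: acc |= 94<<0 -> acc=94 shift=7
  byte[1]=0xB1 cont=1 payload=0x31=49: acc |= 49<<7 -> acc=6366 shift=14
  byte[2]=0x49 cont=0 payload=0x49=73: acc |= 73<<14 -> acc=1202398 shift=21 [end]
Varint 1: bytes[0:3] = DE B1 49 -> value 1202398 (3 byte(s))
  byte[3]=0xD6 cont=1 payload=0x56=86: acc |= 86<<0 -> acc=86 shift=7
  byte[4]=0xD7 cont=1 payload=0x57=87: acc |= 87<<7 -> acc=11222 shift=14
  byte[5]=0x76 cont=0 payload=0x76=118: acc |= 118<<14 -> acc=1944534 shift=21 [end]
Varint 2: bytes[3:6] = D6 D7 76 -> value 1944534 (3 byte(s))
  byte[6]=0xAB cont=1 payload=0x2B=43: acc |= 43<<0 -> acc=43 shift=7
  byte[7]=0xEB cont=1 payload=0x6B=107: acc |= 107<<7 -> acc=13739 shift=14
  byte[8]=0xCA cont=1 payload=0x4A=74: acc |= 74<<14 -> acc=1226155 shift=21
  byte[9]=0x0B cont=0 payload=0x0B=11: acc |= 11<<21 -> acc=24294827 shift=28 [end]
Varint 3: bytes[6:10] = AB EB CA 0B -> value 24294827 (4 byte(s))
  byte[10]=0xD4 cont=1 payload=0x54=84: acc |= 84<<0 -> acc=84 shift=7
  byte[11]=0x21 cont=0 payload=0x21=33: acc |= 33<<7 -> acc=4308 shift=14 [end]
Varint 4: bytes[10:12] = D4 21 -> value 4308 (2 byte(s))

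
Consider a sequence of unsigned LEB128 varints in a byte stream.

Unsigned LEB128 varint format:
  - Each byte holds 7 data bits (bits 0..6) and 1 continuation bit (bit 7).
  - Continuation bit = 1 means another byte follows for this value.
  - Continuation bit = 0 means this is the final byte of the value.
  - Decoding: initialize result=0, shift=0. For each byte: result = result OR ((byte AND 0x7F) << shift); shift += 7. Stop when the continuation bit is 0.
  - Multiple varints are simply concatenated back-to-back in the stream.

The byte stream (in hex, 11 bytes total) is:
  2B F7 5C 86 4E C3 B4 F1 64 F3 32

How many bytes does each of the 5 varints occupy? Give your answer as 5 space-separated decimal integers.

Answer: 1 2 2 4 2

Derivation:
  byte[0]=0x2B cont=0 payload=0x2B=43: acc |= 43<<0 -> acc=43 shift=7 [end]
Varint 1: bytes[0:1] = 2B -> value 43 (1 byte(s))
  byte[1]=0xF7 cont=1 payload=0x77=119: acc |= 119<<0 -> acc=119 shift=7
  byte[2]=0x5C cont=0 payload=0x5C=92: acc |= 92<<7 -> acc=11895 shift=14 [end]
Varint 2: bytes[1:3] = F7 5C -> value 11895 (2 byte(s))
  byte[3]=0x86 cont=1 payload=0x06=6: acc |= 6<<0 -> acc=6 shift=7
  byte[4]=0x4E cont=0 payload=0x4E=78: acc |= 78<<7 -> acc=9990 shift=14 [end]
Varint 3: bytes[3:5] = 86 4E -> value 9990 (2 byte(s))
  byte[5]=0xC3 cont=1 payload=0x43=67: acc |= 67<<0 -> acc=67 shift=7
  byte[6]=0xB4 cont=1 payload=0x34=52: acc |= 52<<7 -> acc=6723 shift=14
  byte[7]=0xF1 cont=1 payload=0x71=113: acc |= 113<<14 -> acc=1858115 shift=21
  byte[8]=0x64 cont=0 payload=0x64=100: acc |= 100<<21 -> acc=211573315 shift=28 [end]
Varint 4: bytes[5:9] = C3 B4 F1 64 -> value 211573315 (4 byte(s))
  byte[9]=0xF3 cont=1 payload=0x73=115: acc |= 115<<0 -> acc=115 shift=7
  byte[10]=0x32 cont=0 payload=0x32=50: acc |= 50<<7 -> acc=6515 shift=14 [end]
Varint 5: bytes[9:11] = F3 32 -> value 6515 (2 byte(s))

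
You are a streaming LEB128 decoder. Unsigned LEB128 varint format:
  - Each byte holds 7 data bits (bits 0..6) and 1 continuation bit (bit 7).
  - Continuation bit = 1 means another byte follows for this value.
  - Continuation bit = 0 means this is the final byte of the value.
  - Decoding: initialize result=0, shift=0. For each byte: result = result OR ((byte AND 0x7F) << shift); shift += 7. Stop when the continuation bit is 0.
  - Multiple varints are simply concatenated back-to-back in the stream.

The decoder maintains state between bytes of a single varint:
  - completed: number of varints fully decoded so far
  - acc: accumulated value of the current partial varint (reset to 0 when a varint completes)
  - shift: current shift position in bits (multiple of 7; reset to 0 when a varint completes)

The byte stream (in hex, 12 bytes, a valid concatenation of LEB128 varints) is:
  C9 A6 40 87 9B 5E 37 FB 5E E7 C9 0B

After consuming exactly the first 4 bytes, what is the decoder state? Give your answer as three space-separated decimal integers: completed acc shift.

byte[0]=0xC9 cont=1 payload=0x49: acc |= 73<<0 -> completed=0 acc=73 shift=7
byte[1]=0xA6 cont=1 payload=0x26: acc |= 38<<7 -> completed=0 acc=4937 shift=14
byte[2]=0x40 cont=0 payload=0x40: varint #1 complete (value=1053513); reset -> completed=1 acc=0 shift=0
byte[3]=0x87 cont=1 payload=0x07: acc |= 7<<0 -> completed=1 acc=7 shift=7

Answer: 1 7 7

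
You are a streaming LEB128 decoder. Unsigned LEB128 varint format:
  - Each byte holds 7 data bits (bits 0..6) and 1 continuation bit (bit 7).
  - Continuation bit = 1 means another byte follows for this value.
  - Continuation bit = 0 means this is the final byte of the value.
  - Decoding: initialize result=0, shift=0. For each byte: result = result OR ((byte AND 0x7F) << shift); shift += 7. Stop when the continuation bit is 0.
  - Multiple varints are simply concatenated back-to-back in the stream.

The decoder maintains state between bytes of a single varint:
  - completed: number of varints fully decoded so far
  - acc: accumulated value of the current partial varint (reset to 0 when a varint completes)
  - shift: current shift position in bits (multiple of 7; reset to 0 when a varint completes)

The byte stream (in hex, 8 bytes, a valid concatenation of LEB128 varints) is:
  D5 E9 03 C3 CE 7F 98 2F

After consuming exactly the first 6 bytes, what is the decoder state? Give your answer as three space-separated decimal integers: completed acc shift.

Answer: 2 0 0

Derivation:
byte[0]=0xD5 cont=1 payload=0x55: acc |= 85<<0 -> completed=0 acc=85 shift=7
byte[1]=0xE9 cont=1 payload=0x69: acc |= 105<<7 -> completed=0 acc=13525 shift=14
byte[2]=0x03 cont=0 payload=0x03: varint #1 complete (value=62677); reset -> completed=1 acc=0 shift=0
byte[3]=0xC3 cont=1 payload=0x43: acc |= 67<<0 -> completed=1 acc=67 shift=7
byte[4]=0xCE cont=1 payload=0x4E: acc |= 78<<7 -> completed=1 acc=10051 shift=14
byte[5]=0x7F cont=0 payload=0x7F: varint #2 complete (value=2090819); reset -> completed=2 acc=0 shift=0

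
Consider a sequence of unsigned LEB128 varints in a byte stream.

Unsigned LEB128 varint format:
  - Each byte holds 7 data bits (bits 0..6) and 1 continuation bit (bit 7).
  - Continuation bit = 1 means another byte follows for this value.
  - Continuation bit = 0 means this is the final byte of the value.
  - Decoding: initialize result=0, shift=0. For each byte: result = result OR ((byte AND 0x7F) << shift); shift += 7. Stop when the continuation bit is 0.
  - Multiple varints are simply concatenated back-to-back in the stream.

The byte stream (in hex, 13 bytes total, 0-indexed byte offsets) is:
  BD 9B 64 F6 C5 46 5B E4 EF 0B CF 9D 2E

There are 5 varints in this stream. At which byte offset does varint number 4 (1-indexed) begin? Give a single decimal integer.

Answer: 7

Derivation:
  byte[0]=0xBD cont=1 payload=0x3D=61: acc |= 61<<0 -> acc=61 shift=7
  byte[1]=0x9B cont=1 payload=0x1B=27: acc |= 27<<7 -> acc=3517 shift=14
  byte[2]=0x64 cont=0 payload=0x64=100: acc |= 100<<14 -> acc=1641917 shift=21 [end]
Varint 1: bytes[0:3] = BD 9B 64 -> value 1641917 (3 byte(s))
  byte[3]=0xF6 cont=1 payload=0x76=118: acc |= 118<<0 -> acc=118 shift=7
  byte[4]=0xC5 cont=1 payload=0x45=69: acc |= 69<<7 -> acc=8950 shift=14
  byte[5]=0x46 cont=0 payload=0x46=70: acc |= 70<<14 -> acc=1155830 shift=21 [end]
Varint 2: bytes[3:6] = F6 C5 46 -> value 1155830 (3 byte(s))
  byte[6]=0x5B cont=0 payload=0x5B=91: acc |= 91<<0 -> acc=91 shift=7 [end]
Varint 3: bytes[6:7] = 5B -> value 91 (1 byte(s))
  byte[7]=0xE4 cont=1 payload=0x64=100: acc |= 100<<0 -> acc=100 shift=7
  byte[8]=0xEF cont=1 payload=0x6F=111: acc |= 111<<7 -> acc=14308 shift=14
  byte[9]=0x0B cont=0 payload=0x0B=11: acc |= 11<<14 -> acc=194532 shift=21 [end]
Varint 4: bytes[7:10] = E4 EF 0B -> value 194532 (3 byte(s))
  byte[10]=0xCF cont=1 payload=0x4F=79: acc |= 79<<0 -> acc=79 shift=7
  byte[11]=0x9D cont=1 payload=0x1D=29: acc |= 29<<7 -> acc=3791 shift=14
  byte[12]=0x2E cont=0 payload=0x2E=46: acc |= 46<<14 -> acc=757455 shift=21 [end]
Varint 5: bytes[10:13] = CF 9D 2E -> value 757455 (3 byte(s))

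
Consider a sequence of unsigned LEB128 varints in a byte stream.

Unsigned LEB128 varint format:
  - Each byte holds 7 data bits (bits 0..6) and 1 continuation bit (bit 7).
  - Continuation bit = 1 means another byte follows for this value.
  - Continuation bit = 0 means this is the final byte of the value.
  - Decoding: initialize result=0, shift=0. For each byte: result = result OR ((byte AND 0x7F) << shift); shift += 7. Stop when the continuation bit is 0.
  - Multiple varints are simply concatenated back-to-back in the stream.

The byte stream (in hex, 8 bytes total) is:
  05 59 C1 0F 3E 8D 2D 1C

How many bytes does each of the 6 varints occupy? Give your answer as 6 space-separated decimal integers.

  byte[0]=0x05 cont=0 payload=0x05=5: acc |= 5<<0 -> acc=5 shift=7 [end]
Varint 1: bytes[0:1] = 05 -> value 5 (1 byte(s))
  byte[1]=0x59 cont=0 payload=0x59=89: acc |= 89<<0 -> acc=89 shift=7 [end]
Varint 2: bytes[1:2] = 59 -> value 89 (1 byte(s))
  byte[2]=0xC1 cont=1 payload=0x41=65: acc |= 65<<0 -> acc=65 shift=7
  byte[3]=0x0F cont=0 payload=0x0F=15: acc |= 15<<7 -> acc=1985 shift=14 [end]
Varint 3: bytes[2:4] = C1 0F -> value 1985 (2 byte(s))
  byte[4]=0x3E cont=0 payload=0x3E=62: acc |= 62<<0 -> acc=62 shift=7 [end]
Varint 4: bytes[4:5] = 3E -> value 62 (1 byte(s))
  byte[5]=0x8D cont=1 payload=0x0D=13: acc |= 13<<0 -> acc=13 shift=7
  byte[6]=0x2D cont=0 payload=0x2D=45: acc |= 45<<7 -> acc=5773 shift=14 [end]
Varint 5: bytes[5:7] = 8D 2D -> value 5773 (2 byte(s))
  byte[7]=0x1C cont=0 payload=0x1C=28: acc |= 28<<0 -> acc=28 shift=7 [end]
Varint 6: bytes[7:8] = 1C -> value 28 (1 byte(s))

Answer: 1 1 2 1 2 1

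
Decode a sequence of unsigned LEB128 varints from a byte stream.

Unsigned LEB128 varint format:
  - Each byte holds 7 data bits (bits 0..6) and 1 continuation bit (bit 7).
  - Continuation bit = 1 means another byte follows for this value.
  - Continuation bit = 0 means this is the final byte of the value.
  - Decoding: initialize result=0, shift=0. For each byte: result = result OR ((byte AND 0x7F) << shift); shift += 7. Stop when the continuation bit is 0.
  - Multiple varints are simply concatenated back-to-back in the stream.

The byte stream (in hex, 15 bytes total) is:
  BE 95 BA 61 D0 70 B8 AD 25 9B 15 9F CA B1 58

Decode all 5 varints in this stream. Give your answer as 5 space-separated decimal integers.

  byte[0]=0xBE cont=1 payload=0x3E=62: acc |= 62<<0 -> acc=62 shift=7
  byte[1]=0x95 cont=1 payload=0x15=21: acc |= 21<<7 -> acc=2750 shift=14
  byte[2]=0xBA cont=1 payload=0x3A=58: acc |= 58<<14 -> acc=953022 shift=21
  byte[3]=0x61 cont=0 payload=0x61=97: acc |= 97<<21 -> acc=204376766 shift=28 [end]
Varint 1: bytes[0:4] = BE 95 BA 61 -> value 204376766 (4 byte(s))
  byte[4]=0xD0 cont=1 payload=0x50=80: acc |= 80<<0 -> acc=80 shift=7
  byte[5]=0x70 cont=0 payload=0x70=112: acc |= 112<<7 -> acc=14416 shift=14 [end]
Varint 2: bytes[4:6] = D0 70 -> value 14416 (2 byte(s))
  byte[6]=0xB8 cont=1 payload=0x38=56: acc |= 56<<0 -> acc=56 shift=7
  byte[7]=0xAD cont=1 payload=0x2D=45: acc |= 45<<7 -> acc=5816 shift=14
  byte[8]=0x25 cont=0 payload=0x25=37: acc |= 37<<14 -> acc=612024 shift=21 [end]
Varint 3: bytes[6:9] = B8 AD 25 -> value 612024 (3 byte(s))
  byte[9]=0x9B cont=1 payload=0x1B=27: acc |= 27<<0 -> acc=27 shift=7
  byte[10]=0x15 cont=0 payload=0x15=21: acc |= 21<<7 -> acc=2715 shift=14 [end]
Varint 4: bytes[9:11] = 9B 15 -> value 2715 (2 byte(s))
  byte[11]=0x9F cont=1 payload=0x1F=31: acc |= 31<<0 -> acc=31 shift=7
  byte[12]=0xCA cont=1 payload=0x4A=74: acc |= 74<<7 -> acc=9503 shift=14
  byte[13]=0xB1 cont=1 payload=0x31=49: acc |= 49<<14 -> acc=812319 shift=21
  byte[14]=0x58 cont=0 payload=0x58=88: acc |= 88<<21 -> acc=185361695 shift=28 [end]
Varint 5: bytes[11:15] = 9F CA B1 58 -> value 185361695 (4 byte(s))

Answer: 204376766 14416 612024 2715 185361695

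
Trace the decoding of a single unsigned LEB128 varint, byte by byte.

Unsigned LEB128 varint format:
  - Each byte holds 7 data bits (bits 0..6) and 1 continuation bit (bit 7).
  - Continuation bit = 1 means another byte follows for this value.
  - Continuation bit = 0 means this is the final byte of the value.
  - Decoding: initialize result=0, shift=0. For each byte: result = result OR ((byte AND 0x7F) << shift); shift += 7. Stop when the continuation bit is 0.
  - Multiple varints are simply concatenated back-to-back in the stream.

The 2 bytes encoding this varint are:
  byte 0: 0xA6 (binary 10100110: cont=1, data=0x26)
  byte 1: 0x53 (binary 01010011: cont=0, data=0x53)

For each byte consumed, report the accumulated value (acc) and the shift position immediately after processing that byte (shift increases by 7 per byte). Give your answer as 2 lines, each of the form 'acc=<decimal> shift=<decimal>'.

byte 0=0xA6: payload=0x26=38, contrib = 38<<0 = 38; acc -> 38, shift -> 7
byte 1=0x53: payload=0x53=83, contrib = 83<<7 = 10624; acc -> 10662, shift -> 14

Answer: acc=38 shift=7
acc=10662 shift=14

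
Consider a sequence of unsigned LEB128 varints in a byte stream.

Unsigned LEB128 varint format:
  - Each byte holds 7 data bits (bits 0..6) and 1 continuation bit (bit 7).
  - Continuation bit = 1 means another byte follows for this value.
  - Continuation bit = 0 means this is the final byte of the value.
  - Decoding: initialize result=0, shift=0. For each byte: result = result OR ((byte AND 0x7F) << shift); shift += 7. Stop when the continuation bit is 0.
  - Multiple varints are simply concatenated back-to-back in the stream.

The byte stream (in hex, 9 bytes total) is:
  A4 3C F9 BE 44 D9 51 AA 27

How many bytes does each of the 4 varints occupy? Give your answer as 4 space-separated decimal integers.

  byte[0]=0xA4 cont=1 payload=0x24=36: acc |= 36<<0 -> acc=36 shift=7
  byte[1]=0x3C cont=0 payload=0x3C=60: acc |= 60<<7 -> acc=7716 shift=14 [end]
Varint 1: bytes[0:2] = A4 3C -> value 7716 (2 byte(s))
  byte[2]=0xF9 cont=1 payload=0x79=121: acc |= 121<<0 -> acc=121 shift=7
  byte[3]=0xBE cont=1 payload=0x3E=62: acc |= 62<<7 -> acc=8057 shift=14
  byte[4]=0x44 cont=0 payload=0x44=68: acc |= 68<<14 -> acc=1122169 shift=21 [end]
Varint 2: bytes[2:5] = F9 BE 44 -> value 1122169 (3 byte(s))
  byte[5]=0xD9 cont=1 payload=0x59=89: acc |= 89<<0 -> acc=89 shift=7
  byte[6]=0x51 cont=0 payload=0x51=81: acc |= 81<<7 -> acc=10457 shift=14 [end]
Varint 3: bytes[5:7] = D9 51 -> value 10457 (2 byte(s))
  byte[7]=0xAA cont=1 payload=0x2A=42: acc |= 42<<0 -> acc=42 shift=7
  byte[8]=0x27 cont=0 payload=0x27=39: acc |= 39<<7 -> acc=5034 shift=14 [end]
Varint 4: bytes[7:9] = AA 27 -> value 5034 (2 byte(s))

Answer: 2 3 2 2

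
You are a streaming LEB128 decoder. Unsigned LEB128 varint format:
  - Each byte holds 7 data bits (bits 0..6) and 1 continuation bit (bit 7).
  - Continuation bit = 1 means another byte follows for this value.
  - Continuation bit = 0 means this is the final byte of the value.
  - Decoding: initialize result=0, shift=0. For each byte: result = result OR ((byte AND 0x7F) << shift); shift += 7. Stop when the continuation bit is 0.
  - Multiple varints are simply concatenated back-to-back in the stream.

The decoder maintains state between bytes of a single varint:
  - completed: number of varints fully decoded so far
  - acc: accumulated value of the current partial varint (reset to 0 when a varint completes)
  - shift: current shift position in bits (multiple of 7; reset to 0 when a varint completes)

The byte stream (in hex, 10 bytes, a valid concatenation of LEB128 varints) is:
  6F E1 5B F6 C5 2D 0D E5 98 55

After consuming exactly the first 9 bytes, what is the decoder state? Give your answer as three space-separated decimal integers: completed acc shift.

byte[0]=0x6F cont=0 payload=0x6F: varint #1 complete (value=111); reset -> completed=1 acc=0 shift=0
byte[1]=0xE1 cont=1 payload=0x61: acc |= 97<<0 -> completed=1 acc=97 shift=7
byte[2]=0x5B cont=0 payload=0x5B: varint #2 complete (value=11745); reset -> completed=2 acc=0 shift=0
byte[3]=0xF6 cont=1 payload=0x76: acc |= 118<<0 -> completed=2 acc=118 shift=7
byte[4]=0xC5 cont=1 payload=0x45: acc |= 69<<7 -> completed=2 acc=8950 shift=14
byte[5]=0x2D cont=0 payload=0x2D: varint #3 complete (value=746230); reset -> completed=3 acc=0 shift=0
byte[6]=0x0D cont=0 payload=0x0D: varint #4 complete (value=13); reset -> completed=4 acc=0 shift=0
byte[7]=0xE5 cont=1 payload=0x65: acc |= 101<<0 -> completed=4 acc=101 shift=7
byte[8]=0x98 cont=1 payload=0x18: acc |= 24<<7 -> completed=4 acc=3173 shift=14

Answer: 4 3173 14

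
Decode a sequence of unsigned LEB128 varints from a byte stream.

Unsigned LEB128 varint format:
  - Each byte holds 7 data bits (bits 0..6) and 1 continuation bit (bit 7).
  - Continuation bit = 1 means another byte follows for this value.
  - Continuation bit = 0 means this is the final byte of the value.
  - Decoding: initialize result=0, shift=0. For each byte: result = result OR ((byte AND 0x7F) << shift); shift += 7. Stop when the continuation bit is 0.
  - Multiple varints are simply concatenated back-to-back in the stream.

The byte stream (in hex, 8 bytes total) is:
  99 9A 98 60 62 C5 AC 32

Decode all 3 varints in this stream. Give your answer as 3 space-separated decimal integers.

Answer: 201723161 98 824901

Derivation:
  byte[0]=0x99 cont=1 payload=0x19=25: acc |= 25<<0 -> acc=25 shift=7
  byte[1]=0x9A cont=1 payload=0x1A=26: acc |= 26<<7 -> acc=3353 shift=14
  byte[2]=0x98 cont=1 payload=0x18=24: acc |= 24<<14 -> acc=396569 shift=21
  byte[3]=0x60 cont=0 payload=0x60=96: acc |= 96<<21 -> acc=201723161 shift=28 [end]
Varint 1: bytes[0:4] = 99 9A 98 60 -> value 201723161 (4 byte(s))
  byte[4]=0x62 cont=0 payload=0x62=98: acc |= 98<<0 -> acc=98 shift=7 [end]
Varint 2: bytes[4:5] = 62 -> value 98 (1 byte(s))
  byte[5]=0xC5 cont=1 payload=0x45=69: acc |= 69<<0 -> acc=69 shift=7
  byte[6]=0xAC cont=1 payload=0x2C=44: acc |= 44<<7 -> acc=5701 shift=14
  byte[7]=0x32 cont=0 payload=0x32=50: acc |= 50<<14 -> acc=824901 shift=21 [end]
Varint 3: bytes[5:8] = C5 AC 32 -> value 824901 (3 byte(s))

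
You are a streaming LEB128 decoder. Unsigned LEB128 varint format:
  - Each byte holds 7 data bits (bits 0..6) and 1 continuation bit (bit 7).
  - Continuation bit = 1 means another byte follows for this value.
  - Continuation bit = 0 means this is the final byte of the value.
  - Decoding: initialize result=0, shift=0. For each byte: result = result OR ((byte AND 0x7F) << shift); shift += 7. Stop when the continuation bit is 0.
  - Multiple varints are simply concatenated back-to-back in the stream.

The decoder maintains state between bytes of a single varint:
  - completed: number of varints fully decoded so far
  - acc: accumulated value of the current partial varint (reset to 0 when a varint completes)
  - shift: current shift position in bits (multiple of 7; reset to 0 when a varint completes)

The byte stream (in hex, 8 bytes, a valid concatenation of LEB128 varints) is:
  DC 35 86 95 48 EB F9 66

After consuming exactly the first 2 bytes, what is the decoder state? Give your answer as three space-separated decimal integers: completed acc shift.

byte[0]=0xDC cont=1 payload=0x5C: acc |= 92<<0 -> completed=0 acc=92 shift=7
byte[1]=0x35 cont=0 payload=0x35: varint #1 complete (value=6876); reset -> completed=1 acc=0 shift=0

Answer: 1 0 0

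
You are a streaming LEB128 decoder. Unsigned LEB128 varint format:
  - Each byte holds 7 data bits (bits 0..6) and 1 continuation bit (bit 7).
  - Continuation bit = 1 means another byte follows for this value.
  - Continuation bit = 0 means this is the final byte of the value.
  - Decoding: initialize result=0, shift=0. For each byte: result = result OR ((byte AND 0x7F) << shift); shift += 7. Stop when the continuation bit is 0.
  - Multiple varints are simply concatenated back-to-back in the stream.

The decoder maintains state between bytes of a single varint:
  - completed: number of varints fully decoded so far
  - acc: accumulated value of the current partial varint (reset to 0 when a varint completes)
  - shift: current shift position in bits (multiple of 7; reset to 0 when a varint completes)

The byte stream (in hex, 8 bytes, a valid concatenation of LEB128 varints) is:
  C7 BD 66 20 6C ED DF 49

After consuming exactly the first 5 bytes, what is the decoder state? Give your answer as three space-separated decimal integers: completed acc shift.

byte[0]=0xC7 cont=1 payload=0x47: acc |= 71<<0 -> completed=0 acc=71 shift=7
byte[1]=0xBD cont=1 payload=0x3D: acc |= 61<<7 -> completed=0 acc=7879 shift=14
byte[2]=0x66 cont=0 payload=0x66: varint #1 complete (value=1679047); reset -> completed=1 acc=0 shift=0
byte[3]=0x20 cont=0 payload=0x20: varint #2 complete (value=32); reset -> completed=2 acc=0 shift=0
byte[4]=0x6C cont=0 payload=0x6C: varint #3 complete (value=108); reset -> completed=3 acc=0 shift=0

Answer: 3 0 0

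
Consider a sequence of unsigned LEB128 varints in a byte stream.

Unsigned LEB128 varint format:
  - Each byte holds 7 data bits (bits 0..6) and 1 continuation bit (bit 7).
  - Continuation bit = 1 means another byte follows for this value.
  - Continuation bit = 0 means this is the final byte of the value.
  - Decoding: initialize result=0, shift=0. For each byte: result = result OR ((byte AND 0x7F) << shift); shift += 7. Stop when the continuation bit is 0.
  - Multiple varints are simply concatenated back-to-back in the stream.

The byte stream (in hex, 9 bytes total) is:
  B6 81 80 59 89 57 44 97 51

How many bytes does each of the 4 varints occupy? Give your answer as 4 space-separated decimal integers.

Answer: 4 2 1 2

Derivation:
  byte[0]=0xB6 cont=1 payload=0x36=54: acc |= 54<<0 -> acc=54 shift=7
  byte[1]=0x81 cont=1 payload=0x01=1: acc |= 1<<7 -> acc=182 shift=14
  byte[2]=0x80 cont=1 payload=0x00=0: acc |= 0<<14 -> acc=182 shift=21
  byte[3]=0x59 cont=0 payload=0x59=89: acc |= 89<<21 -> acc=186646710 shift=28 [end]
Varint 1: bytes[0:4] = B6 81 80 59 -> value 186646710 (4 byte(s))
  byte[4]=0x89 cont=1 payload=0x09=9: acc |= 9<<0 -> acc=9 shift=7
  byte[5]=0x57 cont=0 payload=0x57=87: acc |= 87<<7 -> acc=11145 shift=14 [end]
Varint 2: bytes[4:6] = 89 57 -> value 11145 (2 byte(s))
  byte[6]=0x44 cont=0 payload=0x44=68: acc |= 68<<0 -> acc=68 shift=7 [end]
Varint 3: bytes[6:7] = 44 -> value 68 (1 byte(s))
  byte[7]=0x97 cont=1 payload=0x17=23: acc |= 23<<0 -> acc=23 shift=7
  byte[8]=0x51 cont=0 payload=0x51=81: acc |= 81<<7 -> acc=10391 shift=14 [end]
Varint 4: bytes[7:9] = 97 51 -> value 10391 (2 byte(s))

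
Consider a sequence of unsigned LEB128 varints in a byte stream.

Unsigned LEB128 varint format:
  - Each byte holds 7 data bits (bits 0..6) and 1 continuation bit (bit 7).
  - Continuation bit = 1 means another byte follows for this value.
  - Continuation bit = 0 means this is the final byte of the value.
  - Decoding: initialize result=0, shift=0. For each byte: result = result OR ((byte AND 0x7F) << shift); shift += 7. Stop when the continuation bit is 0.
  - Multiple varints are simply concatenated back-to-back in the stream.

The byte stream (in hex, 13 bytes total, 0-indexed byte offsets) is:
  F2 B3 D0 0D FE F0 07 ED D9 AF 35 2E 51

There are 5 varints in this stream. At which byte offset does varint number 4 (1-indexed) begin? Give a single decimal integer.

Answer: 11

Derivation:
  byte[0]=0xF2 cont=1 payload=0x72=114: acc |= 114<<0 -> acc=114 shift=7
  byte[1]=0xB3 cont=1 payload=0x33=51: acc |= 51<<7 -> acc=6642 shift=14
  byte[2]=0xD0 cont=1 payload=0x50=80: acc |= 80<<14 -> acc=1317362 shift=21
  byte[3]=0x0D cont=0 payload=0x0D=13: acc |= 13<<21 -> acc=28580338 shift=28 [end]
Varint 1: bytes[0:4] = F2 B3 D0 0D -> value 28580338 (4 byte(s))
  byte[4]=0xFE cont=1 payload=0x7E=126: acc |= 126<<0 -> acc=126 shift=7
  byte[5]=0xF0 cont=1 payload=0x70=112: acc |= 112<<7 -> acc=14462 shift=14
  byte[6]=0x07 cont=0 payload=0x07=7: acc |= 7<<14 -> acc=129150 shift=21 [end]
Varint 2: bytes[4:7] = FE F0 07 -> value 129150 (3 byte(s))
  byte[7]=0xED cont=1 payload=0x6D=109: acc |= 109<<0 -> acc=109 shift=7
  byte[8]=0xD9 cont=1 payload=0x59=89: acc |= 89<<7 -> acc=11501 shift=14
  byte[9]=0xAF cont=1 payload=0x2F=47: acc |= 47<<14 -> acc=781549 shift=21
  byte[10]=0x35 cont=0 payload=0x35=53: acc |= 53<<21 -> acc=111930605 shift=28 [end]
Varint 3: bytes[7:11] = ED D9 AF 35 -> value 111930605 (4 byte(s))
  byte[11]=0x2E cont=0 payload=0x2E=46: acc |= 46<<0 -> acc=46 shift=7 [end]
Varint 4: bytes[11:12] = 2E -> value 46 (1 byte(s))
  byte[12]=0x51 cont=0 payload=0x51=81: acc |= 81<<0 -> acc=81 shift=7 [end]
Varint 5: bytes[12:13] = 51 -> value 81 (1 byte(s))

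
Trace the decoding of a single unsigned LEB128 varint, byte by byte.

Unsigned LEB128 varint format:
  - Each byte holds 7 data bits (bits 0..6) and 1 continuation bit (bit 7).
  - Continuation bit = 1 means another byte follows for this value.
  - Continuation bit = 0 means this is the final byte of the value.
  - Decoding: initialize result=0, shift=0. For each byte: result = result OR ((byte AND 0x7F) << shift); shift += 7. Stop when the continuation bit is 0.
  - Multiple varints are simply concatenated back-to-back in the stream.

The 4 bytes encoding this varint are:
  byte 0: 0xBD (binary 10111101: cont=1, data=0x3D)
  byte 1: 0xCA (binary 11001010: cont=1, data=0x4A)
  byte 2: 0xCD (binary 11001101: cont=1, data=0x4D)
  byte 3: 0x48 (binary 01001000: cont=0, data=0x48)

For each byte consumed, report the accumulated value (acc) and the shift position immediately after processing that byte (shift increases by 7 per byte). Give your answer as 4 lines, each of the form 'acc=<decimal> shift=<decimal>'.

byte 0=0xBD: payload=0x3D=61, contrib = 61<<0 = 61; acc -> 61, shift -> 7
byte 1=0xCA: payload=0x4A=74, contrib = 74<<7 = 9472; acc -> 9533, shift -> 14
byte 2=0xCD: payload=0x4D=77, contrib = 77<<14 = 1261568; acc -> 1271101, shift -> 21
byte 3=0x48: payload=0x48=72, contrib = 72<<21 = 150994944; acc -> 152266045, shift -> 28

Answer: acc=61 shift=7
acc=9533 shift=14
acc=1271101 shift=21
acc=152266045 shift=28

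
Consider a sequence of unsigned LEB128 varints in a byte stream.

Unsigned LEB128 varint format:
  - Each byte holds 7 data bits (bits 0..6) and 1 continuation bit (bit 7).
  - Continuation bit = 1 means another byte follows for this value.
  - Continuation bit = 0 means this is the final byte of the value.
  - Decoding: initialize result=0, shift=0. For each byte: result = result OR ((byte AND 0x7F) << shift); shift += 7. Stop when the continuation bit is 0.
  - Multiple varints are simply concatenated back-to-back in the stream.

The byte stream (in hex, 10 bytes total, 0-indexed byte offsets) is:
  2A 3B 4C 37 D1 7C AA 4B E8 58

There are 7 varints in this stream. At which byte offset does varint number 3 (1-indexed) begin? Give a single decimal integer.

  byte[0]=0x2A cont=0 payload=0x2A=42: acc |= 42<<0 -> acc=42 shift=7 [end]
Varint 1: bytes[0:1] = 2A -> value 42 (1 byte(s))
  byte[1]=0x3B cont=0 payload=0x3B=59: acc |= 59<<0 -> acc=59 shift=7 [end]
Varint 2: bytes[1:2] = 3B -> value 59 (1 byte(s))
  byte[2]=0x4C cont=0 payload=0x4C=76: acc |= 76<<0 -> acc=76 shift=7 [end]
Varint 3: bytes[2:3] = 4C -> value 76 (1 byte(s))
  byte[3]=0x37 cont=0 payload=0x37=55: acc |= 55<<0 -> acc=55 shift=7 [end]
Varint 4: bytes[3:4] = 37 -> value 55 (1 byte(s))
  byte[4]=0xD1 cont=1 payload=0x51=81: acc |= 81<<0 -> acc=81 shift=7
  byte[5]=0x7C cont=0 payload=0x7C=124: acc |= 124<<7 -> acc=15953 shift=14 [end]
Varint 5: bytes[4:6] = D1 7C -> value 15953 (2 byte(s))
  byte[6]=0xAA cont=1 payload=0x2A=42: acc |= 42<<0 -> acc=42 shift=7
  byte[7]=0x4B cont=0 payload=0x4B=75: acc |= 75<<7 -> acc=9642 shift=14 [end]
Varint 6: bytes[6:8] = AA 4B -> value 9642 (2 byte(s))
  byte[8]=0xE8 cont=1 payload=0x68=104: acc |= 104<<0 -> acc=104 shift=7
  byte[9]=0x58 cont=0 payload=0x58=88: acc |= 88<<7 -> acc=11368 shift=14 [end]
Varint 7: bytes[8:10] = E8 58 -> value 11368 (2 byte(s))

Answer: 2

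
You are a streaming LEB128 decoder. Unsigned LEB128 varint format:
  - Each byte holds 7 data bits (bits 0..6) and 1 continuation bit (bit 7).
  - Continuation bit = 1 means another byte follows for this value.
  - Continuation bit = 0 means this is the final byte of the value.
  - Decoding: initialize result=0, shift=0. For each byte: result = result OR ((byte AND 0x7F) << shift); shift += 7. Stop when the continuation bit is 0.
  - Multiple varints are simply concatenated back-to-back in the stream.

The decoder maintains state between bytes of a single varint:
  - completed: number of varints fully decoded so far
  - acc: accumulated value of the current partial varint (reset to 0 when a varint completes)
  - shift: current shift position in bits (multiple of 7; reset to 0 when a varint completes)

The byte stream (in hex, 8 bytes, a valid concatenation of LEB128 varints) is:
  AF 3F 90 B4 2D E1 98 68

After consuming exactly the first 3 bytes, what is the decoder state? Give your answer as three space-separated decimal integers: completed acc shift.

byte[0]=0xAF cont=1 payload=0x2F: acc |= 47<<0 -> completed=0 acc=47 shift=7
byte[1]=0x3F cont=0 payload=0x3F: varint #1 complete (value=8111); reset -> completed=1 acc=0 shift=0
byte[2]=0x90 cont=1 payload=0x10: acc |= 16<<0 -> completed=1 acc=16 shift=7

Answer: 1 16 7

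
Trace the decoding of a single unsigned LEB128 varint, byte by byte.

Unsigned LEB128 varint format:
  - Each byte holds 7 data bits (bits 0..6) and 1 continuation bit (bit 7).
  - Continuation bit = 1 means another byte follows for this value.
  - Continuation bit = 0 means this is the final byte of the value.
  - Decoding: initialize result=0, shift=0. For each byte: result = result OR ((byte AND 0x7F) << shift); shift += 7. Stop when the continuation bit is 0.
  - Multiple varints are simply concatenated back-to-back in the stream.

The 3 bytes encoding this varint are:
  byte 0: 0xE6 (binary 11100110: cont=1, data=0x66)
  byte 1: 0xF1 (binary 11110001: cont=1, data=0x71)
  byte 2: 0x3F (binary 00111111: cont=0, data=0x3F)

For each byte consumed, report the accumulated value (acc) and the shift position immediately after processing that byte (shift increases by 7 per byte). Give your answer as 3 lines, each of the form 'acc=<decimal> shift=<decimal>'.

byte 0=0xE6: payload=0x66=102, contrib = 102<<0 = 102; acc -> 102, shift -> 7
byte 1=0xF1: payload=0x71=113, contrib = 113<<7 = 14464; acc -> 14566, shift -> 14
byte 2=0x3F: payload=0x3F=63, contrib = 63<<14 = 1032192; acc -> 1046758, shift -> 21

Answer: acc=102 shift=7
acc=14566 shift=14
acc=1046758 shift=21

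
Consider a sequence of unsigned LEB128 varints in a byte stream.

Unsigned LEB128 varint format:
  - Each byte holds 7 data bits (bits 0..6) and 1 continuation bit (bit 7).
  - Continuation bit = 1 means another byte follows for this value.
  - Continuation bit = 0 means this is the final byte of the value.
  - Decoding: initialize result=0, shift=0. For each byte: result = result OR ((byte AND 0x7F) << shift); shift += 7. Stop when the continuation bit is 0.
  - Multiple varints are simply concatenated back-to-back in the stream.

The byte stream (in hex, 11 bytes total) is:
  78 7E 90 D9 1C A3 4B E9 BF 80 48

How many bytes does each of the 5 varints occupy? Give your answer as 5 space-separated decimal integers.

Answer: 1 1 3 2 4

Derivation:
  byte[0]=0x78 cont=0 payload=0x78=120: acc |= 120<<0 -> acc=120 shift=7 [end]
Varint 1: bytes[0:1] = 78 -> value 120 (1 byte(s))
  byte[1]=0x7E cont=0 payload=0x7E=126: acc |= 126<<0 -> acc=126 shift=7 [end]
Varint 2: bytes[1:2] = 7E -> value 126 (1 byte(s))
  byte[2]=0x90 cont=1 payload=0x10=16: acc |= 16<<0 -> acc=16 shift=7
  byte[3]=0xD9 cont=1 payload=0x59=89: acc |= 89<<7 -> acc=11408 shift=14
  byte[4]=0x1C cont=0 payload=0x1C=28: acc |= 28<<14 -> acc=470160 shift=21 [end]
Varint 3: bytes[2:5] = 90 D9 1C -> value 470160 (3 byte(s))
  byte[5]=0xA3 cont=1 payload=0x23=35: acc |= 35<<0 -> acc=35 shift=7
  byte[6]=0x4B cont=0 payload=0x4B=75: acc |= 75<<7 -> acc=9635 shift=14 [end]
Varint 4: bytes[5:7] = A3 4B -> value 9635 (2 byte(s))
  byte[7]=0xE9 cont=1 payload=0x69=105: acc |= 105<<0 -> acc=105 shift=7
  byte[8]=0xBF cont=1 payload=0x3F=63: acc |= 63<<7 -> acc=8169 shift=14
  byte[9]=0x80 cont=1 payload=0x00=0: acc |= 0<<14 -> acc=8169 shift=21
  byte[10]=0x48 cont=0 payload=0x48=72: acc |= 72<<21 -> acc=151003113 shift=28 [end]
Varint 5: bytes[7:11] = E9 BF 80 48 -> value 151003113 (4 byte(s))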